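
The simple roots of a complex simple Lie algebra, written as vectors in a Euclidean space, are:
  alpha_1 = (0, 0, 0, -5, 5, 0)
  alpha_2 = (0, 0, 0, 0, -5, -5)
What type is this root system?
Compute the Cartan integers a_ij = 2(alpha_i, alpha_j)/(alpha_j, alpha_j); the resulting 2x2 Cartan matrix is
[[2, -1], [-1, 2]].
All simple roots have the same length, so the diagram is simply laced. The associated Dynkin diagram is a chain of 2 nodes with single edges (A_2), so the type is A_2 (the algebra sl(3)).

A_2 (sl(3))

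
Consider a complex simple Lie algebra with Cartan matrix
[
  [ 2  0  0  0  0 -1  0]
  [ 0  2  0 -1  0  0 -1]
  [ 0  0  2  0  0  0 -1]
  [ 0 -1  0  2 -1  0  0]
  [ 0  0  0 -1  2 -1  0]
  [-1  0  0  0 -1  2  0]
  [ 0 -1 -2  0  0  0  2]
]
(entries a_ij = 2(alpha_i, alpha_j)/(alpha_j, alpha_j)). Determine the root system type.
B7

The matrix has rank 7 with 2's on the diagonal. Reading the off-diagonal entries as Dynkin edges (a single edge where a_ij = a_ji = -1; a double or triple edge where a_ij * a_ji = 2 or 3), the diagram is a chain of 7 nodes with a double edge at one end; the terminal node there is the unique short simple root (B_7). One simple-root ordering that puts it in standard form is (alpha_1, alpha_6, alpha_5, alpha_4, alpha_2, alpha_7, alpha_3). So the algebra is type B_7, i.e. so(15).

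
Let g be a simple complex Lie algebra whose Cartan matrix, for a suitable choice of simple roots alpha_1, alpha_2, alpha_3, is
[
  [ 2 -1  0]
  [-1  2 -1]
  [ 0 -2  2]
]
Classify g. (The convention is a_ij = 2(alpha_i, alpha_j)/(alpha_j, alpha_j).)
The matrix has rank 3 with 2's on the diagonal. Reading the off-diagonal entries as Dynkin edges (a single edge where a_ij = a_ji = -1; a double or triple edge where a_ij * a_ji = 2 or 3), the diagram is a chain of 3 nodes with a double edge at one end; the terminal node there is the unique long simple root (C_3). One simple-root ordering that puts it in standard form is (alpha_1, alpha_2, alpha_3). So the algebra is type C_3, i.e. sp(6).

C3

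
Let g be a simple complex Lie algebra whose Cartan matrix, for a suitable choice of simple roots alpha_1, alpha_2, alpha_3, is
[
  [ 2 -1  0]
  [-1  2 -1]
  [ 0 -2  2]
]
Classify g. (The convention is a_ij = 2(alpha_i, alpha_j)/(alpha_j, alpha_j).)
C_3 (sp(6))

The matrix has rank 3 with 2's on the diagonal. Reading the off-diagonal entries as Dynkin edges (a single edge where a_ij = a_ji = -1; a double or triple edge where a_ij * a_ji = 2 or 3), the diagram is a chain of 3 nodes with a double edge at one end; the terminal node there is the unique long simple root (C_3). One simple-root ordering that puts it in standard form is (alpha_1, alpha_2, alpha_3). So the algebra is type C_3, i.e. sp(6).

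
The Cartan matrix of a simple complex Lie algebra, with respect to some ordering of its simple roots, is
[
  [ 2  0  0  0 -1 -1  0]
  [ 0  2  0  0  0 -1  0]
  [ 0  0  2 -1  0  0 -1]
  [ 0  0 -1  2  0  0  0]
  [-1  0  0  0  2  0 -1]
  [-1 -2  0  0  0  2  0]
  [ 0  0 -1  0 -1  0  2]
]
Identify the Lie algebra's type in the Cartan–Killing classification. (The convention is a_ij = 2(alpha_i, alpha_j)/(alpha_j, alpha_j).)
The matrix has rank 7 with 2's on the diagonal. Reading the off-diagonal entries as Dynkin edges (a single edge where a_ij = a_ji = -1; a double or triple edge where a_ij * a_ji = 2 or 3), the diagram is a chain of 7 nodes with a double edge at one end; the terminal node there is the unique short simple root (B_7). One simple-root ordering that puts it in standard form is (alpha_4, alpha_3, alpha_7, alpha_5, alpha_1, alpha_6, alpha_2). So the algebra is type B_7, i.e. so(15).

B_7 (so(15))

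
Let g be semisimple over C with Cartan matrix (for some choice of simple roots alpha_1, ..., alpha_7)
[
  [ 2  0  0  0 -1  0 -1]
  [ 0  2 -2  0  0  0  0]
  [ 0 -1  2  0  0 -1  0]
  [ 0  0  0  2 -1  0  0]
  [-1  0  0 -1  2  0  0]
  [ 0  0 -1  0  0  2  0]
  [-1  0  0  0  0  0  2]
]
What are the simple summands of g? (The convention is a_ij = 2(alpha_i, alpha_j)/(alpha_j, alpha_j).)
A4 ⊕ C3

The diagram associated to this matrix has two connected components: the simple roots {alpha_1, alpha_4, alpha_5, alpha_7} form a chain of 4 nodes with single edges (A_4), and {alpha_2, alpha_3, alpha_6} form a chain of 3 nodes with a double edge at one end; the terminal node there is the unique long simple root (C_3). A semisimple Lie algebra decomposes uniquely as the direct sum of simple ideals, one per connected component of its Dynkin diagram, so g ≅ A_4 ⊕ C_3 (dimension 24 + 21 = 45).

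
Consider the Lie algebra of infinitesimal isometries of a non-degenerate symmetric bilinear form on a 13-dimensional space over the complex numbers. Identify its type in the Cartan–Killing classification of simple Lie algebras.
B_6 (so(13))

This is so(13) with 13 odd, which has dimension 13(13-1)/2 = 78 and rank (13-1)/2 = 6. In the classification of classical Lie algebras, the orthogonal algebra so(2n+1) in an odd number of variables has type B_n; here n = 6, so the Dynkin diagram is a chain of 6 nodes with a double edge at one end; the terminal node there is the unique short simple root (B_6). Hence the type is B_6.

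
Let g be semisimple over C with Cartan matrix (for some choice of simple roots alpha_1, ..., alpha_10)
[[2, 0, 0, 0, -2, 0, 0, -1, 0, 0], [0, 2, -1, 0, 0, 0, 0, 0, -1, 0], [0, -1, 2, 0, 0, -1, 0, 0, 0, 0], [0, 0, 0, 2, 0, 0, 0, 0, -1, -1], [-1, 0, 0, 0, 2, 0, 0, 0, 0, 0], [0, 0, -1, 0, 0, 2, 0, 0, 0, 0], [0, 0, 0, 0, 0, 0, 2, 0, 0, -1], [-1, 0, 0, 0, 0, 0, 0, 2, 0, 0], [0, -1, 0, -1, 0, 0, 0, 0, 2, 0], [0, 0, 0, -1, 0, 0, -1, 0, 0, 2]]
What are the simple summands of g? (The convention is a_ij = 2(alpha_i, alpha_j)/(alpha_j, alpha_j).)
The diagram associated to this matrix has two connected components: the simple roots {alpha_2, alpha_3, alpha_4, alpha_6, alpha_7, alpha_9, alpha_10} form a chain of 7 nodes with single edges (A_7), and {alpha_1, alpha_5, alpha_8} form a chain of 3 nodes with a double edge at one end; the terminal node there is the unique short simple root (B_3). A semisimple Lie algebra decomposes uniquely as the direct sum of simple ideals, one per connected component of its Dynkin diagram, so g ≅ A_7 ⊕ B_3 (dimension 63 + 21 = 84).

A_7 + B_3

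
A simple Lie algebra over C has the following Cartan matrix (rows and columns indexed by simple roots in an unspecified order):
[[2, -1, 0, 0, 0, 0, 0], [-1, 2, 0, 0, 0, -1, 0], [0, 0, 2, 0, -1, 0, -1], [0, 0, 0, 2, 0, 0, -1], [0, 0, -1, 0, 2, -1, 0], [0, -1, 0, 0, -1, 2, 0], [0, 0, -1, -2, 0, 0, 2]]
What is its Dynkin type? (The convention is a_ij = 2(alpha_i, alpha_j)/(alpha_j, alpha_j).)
type B_7

The matrix has rank 7 with 2's on the diagonal. Reading the off-diagonal entries as Dynkin edges (a single edge where a_ij = a_ji = -1; a double or triple edge where a_ij * a_ji = 2 or 3), the diagram is a chain of 7 nodes with a double edge at one end; the terminal node there is the unique short simple root (B_7). One simple-root ordering that puts it in standard form is (alpha_1, alpha_2, alpha_6, alpha_5, alpha_3, alpha_7, alpha_4). So the algebra is type B_7, i.e. so(15).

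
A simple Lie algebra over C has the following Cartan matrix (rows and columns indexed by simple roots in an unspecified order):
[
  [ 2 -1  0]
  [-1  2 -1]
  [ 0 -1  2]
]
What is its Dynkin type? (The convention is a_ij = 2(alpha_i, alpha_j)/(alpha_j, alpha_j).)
The matrix has rank 3 with 2's on the diagonal. Reading the off-diagonal entries as Dynkin edges (a single edge where a_ij = a_ji = -1; a double or triple edge where a_ij * a_ji = 2 or 3), the diagram is a chain of 3 nodes with single edges (A_3). One simple-root ordering that puts it in standard form is (alpha_1, alpha_2, alpha_3). So the algebra is type A_3, i.e. sl(4).

type A_3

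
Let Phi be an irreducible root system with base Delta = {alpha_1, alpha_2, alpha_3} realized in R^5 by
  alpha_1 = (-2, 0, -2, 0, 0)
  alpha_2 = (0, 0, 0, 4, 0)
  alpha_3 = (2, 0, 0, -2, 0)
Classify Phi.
type C_3

Compute the Cartan integers a_ij = 2(alpha_i, alpha_j)/(alpha_j, alpha_j); the resulting 3x3 Cartan matrix is
[[2, 0, -1], [0, 2, -2], [-1, -1, 2]].
The roots have two lengths (squared-length ratio 2:1); the short ones are alpha_{1,3}. The associated Dynkin diagram is a chain of 3 nodes with a double edge at one end; the terminal node there is the unique long simple root (C_3), so the type is C_3 (the algebra sp(6)).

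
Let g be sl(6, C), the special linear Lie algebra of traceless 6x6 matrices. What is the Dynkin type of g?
This is sl(6), which has dimension 6^2 - 1 = 35 and rank 6 - 1 = 5 (a Cartan subalgebra is the diagonal traceless matrices). In the classification of classical Lie algebras, the special linear algebra sl(n+1) has type A_n; here n = 5, so the Dynkin diagram is a chain of 5 nodes with single edges (A_5). Hence the type is A_5.

A_5 (sl(6))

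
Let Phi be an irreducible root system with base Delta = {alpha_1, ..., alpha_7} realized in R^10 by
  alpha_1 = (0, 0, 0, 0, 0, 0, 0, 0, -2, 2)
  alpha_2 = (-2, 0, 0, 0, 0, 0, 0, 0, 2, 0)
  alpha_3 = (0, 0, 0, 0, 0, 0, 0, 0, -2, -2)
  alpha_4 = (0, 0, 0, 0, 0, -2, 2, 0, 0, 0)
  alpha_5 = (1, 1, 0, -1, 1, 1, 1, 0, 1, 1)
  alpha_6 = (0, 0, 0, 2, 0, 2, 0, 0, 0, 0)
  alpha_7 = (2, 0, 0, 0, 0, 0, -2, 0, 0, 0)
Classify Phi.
type E_7

Compute the Cartan integers a_ij = 2(alpha_i, alpha_j)/(alpha_j, alpha_j); the resulting 7x7 Cartan matrix is
[[2, -1, 0, 0, 0, 0, 0], [-1, 2, -1, 0, 0, 0, -1], [0, -1, 2, 0, -1, 0, 0], [0, 0, 0, 2, 0, -1, -1], [0, 0, -1, 0, 2, 0, 0], [0, 0, 0, -1, 0, 2, 0], [0, -1, 0, -1, 0, 0, 2]].
All simple roots have the same length, so the diagram is simply laced. The associated Dynkin diagram is a chain of 6 nodes with one extra node attached to the third node from one end (E_7), so the type is E_7.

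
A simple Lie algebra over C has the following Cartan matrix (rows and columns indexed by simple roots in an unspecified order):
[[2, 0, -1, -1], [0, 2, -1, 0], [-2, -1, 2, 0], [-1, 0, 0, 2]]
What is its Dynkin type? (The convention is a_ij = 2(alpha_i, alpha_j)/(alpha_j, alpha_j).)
type F_4

The matrix has rank 4 with 2's on the diagonal. Reading the off-diagonal entries as Dynkin edges (a single edge where a_ij = a_ji = -1; a double or triple edge where a_ij * a_ji = 2 or 3), the diagram is a chain of 4 nodes with a double edge between the middle two (F_4). One simple-root ordering that puts it in standard form is (alpha_2, alpha_3, alpha_1, alpha_4). So the algebra is type F_4.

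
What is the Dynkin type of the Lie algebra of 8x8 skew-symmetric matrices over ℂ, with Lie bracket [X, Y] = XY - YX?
D4

This is so(8) with 8 even, which has dimension 8(8-1)/2 = 28 and rank 8/2 = 4. In the classification of classical Lie algebras, the orthogonal algebra so(2n) in an even number of variables has type D_n; here n = 4, so the Dynkin diagram is a chain of 2 nodes with a fork of two nodes at one end (D_4). Hence the type is D_4.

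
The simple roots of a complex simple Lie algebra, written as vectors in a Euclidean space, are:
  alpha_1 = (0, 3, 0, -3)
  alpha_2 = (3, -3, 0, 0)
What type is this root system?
Compute the Cartan integers a_ij = 2(alpha_i, alpha_j)/(alpha_j, alpha_j); the resulting 2x2 Cartan matrix is
[[2, -1], [-1, 2]].
All simple roots have the same length, so the diagram is simply laced. The associated Dynkin diagram is a chain of 2 nodes with single edges (A_2), so the type is A_2 (the algebra sl(3)).

A_2 (sl(3))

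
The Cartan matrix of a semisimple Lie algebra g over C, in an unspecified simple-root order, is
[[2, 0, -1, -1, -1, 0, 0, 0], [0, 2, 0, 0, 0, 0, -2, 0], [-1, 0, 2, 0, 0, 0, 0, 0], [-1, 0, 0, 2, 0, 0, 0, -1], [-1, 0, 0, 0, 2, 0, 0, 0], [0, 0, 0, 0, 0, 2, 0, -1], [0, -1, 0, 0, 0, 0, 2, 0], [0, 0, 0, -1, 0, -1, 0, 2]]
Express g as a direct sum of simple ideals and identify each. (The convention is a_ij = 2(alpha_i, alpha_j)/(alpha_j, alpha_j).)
The diagram associated to this matrix has two connected components: the simple roots {alpha_2, alpha_7} form a chain of 2 nodes with a double edge at one end; the terminal node there is the unique short simple root (B_2), and {alpha_1, alpha_3, alpha_4, alpha_5, alpha_6, alpha_8} form a chain of 4 nodes with a fork of two nodes at one end (D_6). A semisimple Lie algebra decomposes uniquely as the direct sum of simple ideals, one per connected component of its Dynkin diagram, so g ≅ B_2 ⊕ D_6 (dimension 10 + 66 = 76).

type B_2 ⊕ type D_6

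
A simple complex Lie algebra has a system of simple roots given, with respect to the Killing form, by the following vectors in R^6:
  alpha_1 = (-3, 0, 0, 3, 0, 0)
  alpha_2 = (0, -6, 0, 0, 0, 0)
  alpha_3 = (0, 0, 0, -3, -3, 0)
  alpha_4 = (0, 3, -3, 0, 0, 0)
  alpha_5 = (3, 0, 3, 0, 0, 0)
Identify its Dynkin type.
C_5 (sp(10))

Compute the Cartan integers a_ij = 2(alpha_i, alpha_j)/(alpha_j, alpha_j); the resulting 5x5 Cartan matrix is
[[2, 0, -1, 0, -1], [0, 2, 0, -2, 0], [-1, 0, 2, 0, 0], [0, -1, 0, 2, -1], [-1, 0, 0, -1, 2]].
The roots have two lengths (squared-length ratio 2:1); the short ones are alpha_{1,3,4,5}. The associated Dynkin diagram is a chain of 5 nodes with a double edge at one end; the terminal node there is the unique long simple root (C_5), so the type is C_5 (the algebra sp(10)).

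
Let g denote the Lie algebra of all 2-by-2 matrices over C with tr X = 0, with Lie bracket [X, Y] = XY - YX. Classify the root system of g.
A_1

This is sl(2), which has dimension 2^2 - 1 = 3 and rank 2 - 1 = 1 (a Cartan subalgebra is the diagonal traceless matrices). In the classification of classical Lie algebras, the special linear algebra sl(n+1) has type A_n; here n = 1, so the Dynkin diagram is a chain of 1 nodes with single edges (A_1). Hence the type is A_1.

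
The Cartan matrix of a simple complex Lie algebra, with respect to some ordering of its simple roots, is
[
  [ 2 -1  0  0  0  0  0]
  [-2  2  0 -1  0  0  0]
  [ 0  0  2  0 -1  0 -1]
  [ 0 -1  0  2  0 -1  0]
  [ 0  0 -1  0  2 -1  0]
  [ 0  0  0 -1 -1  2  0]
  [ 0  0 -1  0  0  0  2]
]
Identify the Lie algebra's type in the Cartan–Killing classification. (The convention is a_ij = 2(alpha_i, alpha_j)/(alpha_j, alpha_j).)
type B_7

The matrix has rank 7 with 2's on the diagonal. Reading the off-diagonal entries as Dynkin edges (a single edge where a_ij = a_ji = -1; a double or triple edge where a_ij * a_ji = 2 or 3), the diagram is a chain of 7 nodes with a double edge at one end; the terminal node there is the unique short simple root (B_7). One simple-root ordering that puts it in standard form is (alpha_7, alpha_3, alpha_5, alpha_6, alpha_4, alpha_2, alpha_1). So the algebra is type B_7, i.e. so(15).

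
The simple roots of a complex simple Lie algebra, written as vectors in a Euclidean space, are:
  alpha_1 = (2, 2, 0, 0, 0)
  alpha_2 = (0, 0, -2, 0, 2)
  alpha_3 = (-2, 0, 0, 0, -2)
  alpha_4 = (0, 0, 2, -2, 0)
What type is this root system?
A_4

Compute the Cartan integers a_ij = 2(alpha_i, alpha_j)/(alpha_j, alpha_j); the resulting 4x4 Cartan matrix is
[[2, 0, -1, 0], [0, 2, -1, -1], [-1, -1, 2, 0], [0, -1, 0, 2]].
All simple roots have the same length, so the diagram is simply laced. The associated Dynkin diagram is a chain of 4 nodes with single edges (A_4), so the type is A_4 (the algebra sl(5)).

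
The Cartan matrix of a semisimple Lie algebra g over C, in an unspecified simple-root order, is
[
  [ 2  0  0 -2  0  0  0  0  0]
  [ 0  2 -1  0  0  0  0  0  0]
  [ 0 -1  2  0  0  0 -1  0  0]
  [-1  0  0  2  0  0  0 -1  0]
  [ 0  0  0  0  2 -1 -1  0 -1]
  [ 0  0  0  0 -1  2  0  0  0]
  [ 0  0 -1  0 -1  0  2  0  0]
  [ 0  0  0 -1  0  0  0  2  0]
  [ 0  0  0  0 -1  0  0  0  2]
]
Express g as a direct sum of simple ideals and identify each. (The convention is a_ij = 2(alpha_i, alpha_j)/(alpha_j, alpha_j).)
C_3 ⊕ D_6

The diagram associated to this matrix has two connected components: the simple roots {alpha_1, alpha_4, alpha_8} form a chain of 3 nodes with a double edge at one end; the terminal node there is the unique long simple root (C_3), and {alpha_2, alpha_3, alpha_5, alpha_6, alpha_7, alpha_9} form a chain of 4 nodes with a fork of two nodes at one end (D_6). A semisimple Lie algebra decomposes uniquely as the direct sum of simple ideals, one per connected component of its Dynkin diagram, so g ≅ C_3 ⊕ D_6 (dimension 21 + 66 = 87).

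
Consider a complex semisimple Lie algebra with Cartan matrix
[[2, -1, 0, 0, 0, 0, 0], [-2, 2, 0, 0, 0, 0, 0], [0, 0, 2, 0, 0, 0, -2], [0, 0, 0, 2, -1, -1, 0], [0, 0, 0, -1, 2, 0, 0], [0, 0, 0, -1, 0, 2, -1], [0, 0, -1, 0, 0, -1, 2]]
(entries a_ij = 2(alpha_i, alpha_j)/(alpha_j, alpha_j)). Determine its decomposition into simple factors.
The diagram associated to this matrix has two connected components: the simple roots {alpha_1, alpha_2} form a chain of 2 nodes with a double edge at one end; the terminal node there is the unique short simple root (B_2), and {alpha_3, alpha_4, alpha_5, alpha_6, alpha_7} form a chain of 5 nodes with a double edge at one end; the terminal node there is the unique long simple root (C_5). A semisimple Lie algebra decomposes uniquely as the direct sum of simple ideals, one per connected component of its Dynkin diagram, so g ≅ B_2 ⊕ C_5 (dimension 10 + 55 = 65).

B_2 (so(5)) + C_5 (sp(10))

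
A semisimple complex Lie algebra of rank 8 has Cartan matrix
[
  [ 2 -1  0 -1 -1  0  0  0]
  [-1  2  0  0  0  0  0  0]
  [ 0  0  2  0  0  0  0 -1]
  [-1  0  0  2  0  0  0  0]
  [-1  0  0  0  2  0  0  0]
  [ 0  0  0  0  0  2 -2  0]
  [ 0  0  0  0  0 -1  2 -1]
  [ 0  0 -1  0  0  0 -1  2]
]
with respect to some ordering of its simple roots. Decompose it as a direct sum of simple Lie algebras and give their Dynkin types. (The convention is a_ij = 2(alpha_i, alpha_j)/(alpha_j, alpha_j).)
The diagram associated to this matrix has two connected components: the simple roots {alpha_3, alpha_6, alpha_7, alpha_8} form a chain of 4 nodes with a double edge at one end; the terminal node there is the unique long simple root (C_4), and {alpha_1, alpha_2, alpha_4, alpha_5} form a chain of 2 nodes with a fork of two nodes at one end (D_4). A semisimple Lie algebra decomposes uniquely as the direct sum of simple ideals, one per connected component of its Dynkin diagram, so g ≅ C_4 ⊕ D_4 (dimension 36 + 28 = 64).

C_4 ⊕ D_4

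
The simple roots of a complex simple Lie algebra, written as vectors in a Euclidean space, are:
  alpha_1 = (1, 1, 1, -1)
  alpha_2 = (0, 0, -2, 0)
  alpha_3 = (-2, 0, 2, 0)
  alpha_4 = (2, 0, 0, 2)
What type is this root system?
Compute the Cartan integers a_ij = 2(alpha_i, alpha_j)/(alpha_j, alpha_j); the resulting 4x4 Cartan matrix is
[[2, -1, 0, 0], [-1, 2, -1, 0], [0, -2, 2, -1], [0, 0, -1, 2]].
The roots have two lengths (squared-length ratio 2:1); the short ones are alpha_{1,2}. The associated Dynkin diagram is a chain of 4 nodes with a double edge between the middle two (F_4), so the type is F_4.

F_4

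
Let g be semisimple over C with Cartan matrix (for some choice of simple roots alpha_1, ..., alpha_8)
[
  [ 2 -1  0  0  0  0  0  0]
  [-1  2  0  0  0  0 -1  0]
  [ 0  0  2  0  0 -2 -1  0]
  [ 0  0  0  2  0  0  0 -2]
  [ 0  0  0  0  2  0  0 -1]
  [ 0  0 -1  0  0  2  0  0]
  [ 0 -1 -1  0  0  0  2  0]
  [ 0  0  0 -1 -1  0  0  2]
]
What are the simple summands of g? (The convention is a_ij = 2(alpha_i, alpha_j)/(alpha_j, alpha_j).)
B_5 + C_3

The diagram associated to this matrix has two connected components: the simple roots {alpha_1, alpha_2, alpha_3, alpha_6, alpha_7} form a chain of 5 nodes with a double edge at one end; the terminal node there is the unique short simple root (B_5), and {alpha_4, alpha_5, alpha_8} form a chain of 3 nodes with a double edge at one end; the terminal node there is the unique long simple root (C_3). A semisimple Lie algebra decomposes uniquely as the direct sum of simple ideals, one per connected component of its Dynkin diagram, so g ≅ B_5 ⊕ C_3 (dimension 55 + 21 = 76).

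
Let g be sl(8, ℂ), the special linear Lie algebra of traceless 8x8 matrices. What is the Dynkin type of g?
A7

This is sl(8), which has dimension 8^2 - 1 = 63 and rank 8 - 1 = 7 (a Cartan subalgebra is the diagonal traceless matrices). In the classification of classical Lie algebras, the special linear algebra sl(n+1) has type A_n; here n = 7, so the Dynkin diagram is a chain of 7 nodes with single edges (A_7). Hence the type is A_7.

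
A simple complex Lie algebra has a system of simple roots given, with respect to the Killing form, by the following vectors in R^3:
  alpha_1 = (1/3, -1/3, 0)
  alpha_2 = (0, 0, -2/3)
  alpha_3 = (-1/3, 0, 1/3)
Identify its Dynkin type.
Compute the Cartan integers a_ij = 2(alpha_i, alpha_j)/(alpha_j, alpha_j); the resulting 3x3 Cartan matrix is
[[2, 0, -1], [0, 2, -2], [-1, -1, 2]].
The roots have two lengths (squared-length ratio 2:1); the short ones are alpha_{1,3}. The associated Dynkin diagram is a chain of 3 nodes with a double edge at one end; the terminal node there is the unique long simple root (C_3), so the type is C_3 (the algebra sp(6)).

C_3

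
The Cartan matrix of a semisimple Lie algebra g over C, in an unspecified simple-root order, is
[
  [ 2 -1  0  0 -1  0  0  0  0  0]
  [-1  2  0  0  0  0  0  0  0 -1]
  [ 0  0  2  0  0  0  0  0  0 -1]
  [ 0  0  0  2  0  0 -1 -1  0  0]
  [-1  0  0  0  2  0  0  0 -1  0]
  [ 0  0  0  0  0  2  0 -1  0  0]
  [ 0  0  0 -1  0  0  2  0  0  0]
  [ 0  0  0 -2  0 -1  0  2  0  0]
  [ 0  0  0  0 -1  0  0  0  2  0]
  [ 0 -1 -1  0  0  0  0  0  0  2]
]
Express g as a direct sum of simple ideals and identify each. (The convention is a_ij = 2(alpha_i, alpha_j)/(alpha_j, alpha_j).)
A_6 + F_4

The diagram associated to this matrix has two connected components: the simple roots {alpha_1, alpha_2, alpha_3, alpha_5, alpha_9, alpha_10} form a chain of 6 nodes with single edges (A_6), and {alpha_4, alpha_6, alpha_7, alpha_8} form a chain of 4 nodes with a double edge between the middle two (F_4). A semisimple Lie algebra decomposes uniquely as the direct sum of simple ideals, one per connected component of its Dynkin diagram, so g ≅ A_6 ⊕ F_4 (dimension 48 + 52 = 100).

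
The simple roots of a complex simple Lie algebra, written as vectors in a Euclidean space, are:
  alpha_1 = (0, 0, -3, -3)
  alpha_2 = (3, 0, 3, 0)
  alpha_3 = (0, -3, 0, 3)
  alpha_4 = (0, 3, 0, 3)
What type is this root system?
D_4 (so(8))

Compute the Cartan integers a_ij = 2(alpha_i, alpha_j)/(alpha_j, alpha_j); the resulting 4x4 Cartan matrix is
[[2, -1, -1, -1], [-1, 2, 0, 0], [-1, 0, 2, 0], [-1, 0, 0, 2]].
All simple roots have the same length, so the diagram is simply laced. The associated Dynkin diagram is a chain of 2 nodes with a fork of two nodes at one end (D_4), so the type is D_4 (the algebra so(8)).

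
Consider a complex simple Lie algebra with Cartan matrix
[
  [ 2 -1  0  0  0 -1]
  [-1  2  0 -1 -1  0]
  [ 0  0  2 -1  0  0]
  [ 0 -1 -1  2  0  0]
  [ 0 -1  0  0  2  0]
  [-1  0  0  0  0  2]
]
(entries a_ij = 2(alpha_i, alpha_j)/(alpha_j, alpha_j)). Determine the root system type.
E_6

The matrix has rank 6 with 2's on the diagonal. Reading the off-diagonal entries as Dynkin edges (a single edge where a_ij = a_ji = -1; a double or triple edge where a_ij * a_ji = 2 or 3), the diagram is a chain of 5 nodes with one extra node attached to the third node from one end (E_6). One simple-root ordering that puts it in standard form is (alpha_6, alpha_5, alpha_1, alpha_2, alpha_4, alpha_3). So the algebra is type E_6.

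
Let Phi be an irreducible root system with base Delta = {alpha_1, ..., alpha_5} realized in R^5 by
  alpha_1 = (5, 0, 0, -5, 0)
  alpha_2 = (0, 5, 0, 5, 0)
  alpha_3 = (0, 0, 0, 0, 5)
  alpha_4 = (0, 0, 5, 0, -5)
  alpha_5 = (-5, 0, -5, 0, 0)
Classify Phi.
Compute the Cartan integers a_ij = 2(alpha_i, alpha_j)/(alpha_j, alpha_j); the resulting 5x5 Cartan matrix is
[[2, -1, 0, 0, -1], [-1, 2, 0, 0, 0], [0, 0, 2, -1, 0], [0, 0, -2, 2, -1], [-1, 0, 0, -1, 2]].
The roots have two lengths (squared-length ratio 2:1); the short ones are alpha_{3}. The associated Dynkin diagram is a chain of 5 nodes with a double edge at one end; the terminal node there is the unique short simple root (B_5), so the type is B_5 (the algebra so(11)).

B_5 (so(11))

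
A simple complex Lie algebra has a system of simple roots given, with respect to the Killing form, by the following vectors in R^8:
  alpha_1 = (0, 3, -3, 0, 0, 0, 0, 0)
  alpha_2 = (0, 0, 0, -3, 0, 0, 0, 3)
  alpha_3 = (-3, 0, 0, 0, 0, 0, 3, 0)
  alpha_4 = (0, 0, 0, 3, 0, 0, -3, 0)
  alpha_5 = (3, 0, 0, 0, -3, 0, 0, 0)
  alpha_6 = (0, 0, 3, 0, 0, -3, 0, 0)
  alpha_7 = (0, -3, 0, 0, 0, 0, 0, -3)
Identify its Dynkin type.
A7

Compute the Cartan integers a_ij = 2(alpha_i, alpha_j)/(alpha_j, alpha_j); the resulting 7x7 Cartan matrix is
[[2, 0, 0, 0, 0, -1, -1], [0, 2, 0, -1, 0, 0, -1], [0, 0, 2, -1, -1, 0, 0], [0, -1, -1, 2, 0, 0, 0], [0, 0, -1, 0, 2, 0, 0], [-1, 0, 0, 0, 0, 2, 0], [-1, -1, 0, 0, 0, 0, 2]].
All simple roots have the same length, so the diagram is simply laced. The associated Dynkin diagram is a chain of 7 nodes with single edges (A_7), so the type is A_7 (the algebra sl(8)).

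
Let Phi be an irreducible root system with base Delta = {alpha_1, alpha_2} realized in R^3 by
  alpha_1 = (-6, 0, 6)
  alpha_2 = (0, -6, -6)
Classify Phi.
A_2 (sl(3))

Compute the Cartan integers a_ij = 2(alpha_i, alpha_j)/(alpha_j, alpha_j); the resulting 2x2 Cartan matrix is
[[2, -1], [-1, 2]].
All simple roots have the same length, so the diagram is simply laced. The associated Dynkin diagram is a chain of 2 nodes with single edges (A_2), so the type is A_2 (the algebra sl(3)).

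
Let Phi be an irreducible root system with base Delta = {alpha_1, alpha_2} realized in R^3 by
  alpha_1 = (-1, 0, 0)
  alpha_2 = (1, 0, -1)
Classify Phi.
B2

Compute the Cartan integers a_ij = 2(alpha_i, alpha_j)/(alpha_j, alpha_j); the resulting 2x2 Cartan matrix is
[[2, -1], [-2, 2]].
The roots have two lengths (squared-length ratio 2:1); the short ones are alpha_{1}. The associated Dynkin diagram is a chain of 2 nodes with a double edge at one end; the terminal node there is the unique short simple root (B_2), so the type is B_2 (the algebra so(5)).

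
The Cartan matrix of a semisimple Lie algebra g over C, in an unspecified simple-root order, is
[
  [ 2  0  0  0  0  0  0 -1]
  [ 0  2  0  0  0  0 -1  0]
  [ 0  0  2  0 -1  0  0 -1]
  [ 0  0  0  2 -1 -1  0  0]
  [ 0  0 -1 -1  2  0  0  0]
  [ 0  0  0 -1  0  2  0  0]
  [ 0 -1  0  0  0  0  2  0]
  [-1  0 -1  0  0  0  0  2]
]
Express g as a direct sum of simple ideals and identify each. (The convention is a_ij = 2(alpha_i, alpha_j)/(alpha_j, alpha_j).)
The diagram associated to this matrix has two connected components: the simple roots {alpha_2, alpha_7} form a chain of 2 nodes with single edges (A_2), and {alpha_1, alpha_3, alpha_4, alpha_5, alpha_6, alpha_8} form a chain of 6 nodes with single edges (A_6). A semisimple Lie algebra decomposes uniquely as the direct sum of simple ideals, one per connected component of its Dynkin diagram, so g ≅ A_2 ⊕ A_6 (dimension 8 + 48 = 56).

A_2 (sl(3)) ⊕ A_6 (sl(7))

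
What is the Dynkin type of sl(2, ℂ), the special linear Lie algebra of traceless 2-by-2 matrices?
This is sl(2), which has dimension 2^2 - 1 = 3 and rank 2 - 1 = 1 (a Cartan subalgebra is the diagonal traceless matrices). In the classification of classical Lie algebras, the special linear algebra sl(n+1) has type A_n; here n = 1, so the Dynkin diagram is a chain of 1 nodes with single edges (A_1). Hence the type is A_1.

A_1 (sl(2))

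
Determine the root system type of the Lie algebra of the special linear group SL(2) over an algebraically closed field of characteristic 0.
type A_1

This is sl(2), which has dimension 2^2 - 1 = 3 and rank 2 - 1 = 1 (a Cartan subalgebra is the diagonal traceless matrices). In the classification of classical Lie algebras, the special linear algebra sl(n+1) has type A_n; here n = 1, so the Dynkin diagram is a chain of 1 nodes with single edges (A_1). Hence the type is A_1.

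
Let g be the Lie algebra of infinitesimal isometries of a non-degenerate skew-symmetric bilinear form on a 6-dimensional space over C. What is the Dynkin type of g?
C_3

This is sp(6), which has dimension 6(6+1)/2 = 21 and rank 6/2 = 3. In the classification of classical Lie algebras, the symplectic algebra sp(2n) has type C_n; here n = 3, so the Dynkin diagram is a chain of 3 nodes with a double edge at one end; the terminal node there is the unique long simple root (C_3). Hence the type is C_3.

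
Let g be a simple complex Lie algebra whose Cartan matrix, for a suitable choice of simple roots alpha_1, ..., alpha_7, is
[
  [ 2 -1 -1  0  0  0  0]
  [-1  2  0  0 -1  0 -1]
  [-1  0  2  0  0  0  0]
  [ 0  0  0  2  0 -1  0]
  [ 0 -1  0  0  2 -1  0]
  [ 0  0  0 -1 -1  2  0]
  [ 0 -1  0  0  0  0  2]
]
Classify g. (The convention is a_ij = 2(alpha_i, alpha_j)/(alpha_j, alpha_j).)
The matrix has rank 7 with 2's on the diagonal. Reading the off-diagonal entries as Dynkin edges (a single edge where a_ij = a_ji = -1; a double or triple edge where a_ij * a_ji = 2 or 3), the diagram is a chain of 6 nodes with one extra node attached to the third node from one end (E_7). One simple-root ordering that puts it in standard form is (alpha_3, alpha_7, alpha_1, alpha_2, alpha_5, alpha_6, alpha_4). So the algebra is type E_7.

E_7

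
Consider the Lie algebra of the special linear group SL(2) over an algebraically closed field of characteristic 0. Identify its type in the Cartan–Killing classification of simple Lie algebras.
This is sl(2), which has dimension 2^2 - 1 = 3 and rank 2 - 1 = 1 (a Cartan subalgebra is the diagonal traceless matrices). In the classification of classical Lie algebras, the special linear algebra sl(n+1) has type A_n; here n = 1, so the Dynkin diagram is a chain of 1 nodes with single edges (A_1). Hence the type is A_1.

A_1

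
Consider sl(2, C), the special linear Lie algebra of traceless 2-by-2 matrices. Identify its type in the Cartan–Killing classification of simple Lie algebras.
This is sl(2), which has dimension 2^2 - 1 = 3 and rank 2 - 1 = 1 (a Cartan subalgebra is the diagonal traceless matrices). In the classification of classical Lie algebras, the special linear algebra sl(n+1) has type A_n; here n = 1, so the Dynkin diagram is a chain of 1 nodes with single edges (A_1). Hence the type is A_1.

A_1 (sl(2))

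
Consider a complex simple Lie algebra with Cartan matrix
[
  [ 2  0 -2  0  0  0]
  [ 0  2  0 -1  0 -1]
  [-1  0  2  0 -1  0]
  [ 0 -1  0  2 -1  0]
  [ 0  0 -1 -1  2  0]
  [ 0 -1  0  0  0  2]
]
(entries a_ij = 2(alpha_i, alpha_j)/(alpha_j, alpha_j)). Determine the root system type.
The matrix has rank 6 with 2's on the diagonal. Reading the off-diagonal entries as Dynkin edges (a single edge where a_ij = a_ji = -1; a double or triple edge where a_ij * a_ji = 2 or 3), the diagram is a chain of 6 nodes with a double edge at one end; the terminal node there is the unique long simple root (C_6). One simple-root ordering that puts it in standard form is (alpha_6, alpha_2, alpha_4, alpha_5, alpha_3, alpha_1). So the algebra is type C_6, i.e. sp(12).

C_6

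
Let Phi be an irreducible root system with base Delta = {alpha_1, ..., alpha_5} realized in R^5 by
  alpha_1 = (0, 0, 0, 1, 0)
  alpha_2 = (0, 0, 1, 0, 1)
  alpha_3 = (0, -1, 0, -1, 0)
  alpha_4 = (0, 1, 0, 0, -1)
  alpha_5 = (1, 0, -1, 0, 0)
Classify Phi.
Compute the Cartan integers a_ij = 2(alpha_i, alpha_j)/(alpha_j, alpha_j); the resulting 5x5 Cartan matrix is
[[2, 0, -1, 0, 0], [0, 2, 0, -1, -1], [-2, 0, 2, -1, 0], [0, -1, -1, 2, 0], [0, -1, 0, 0, 2]].
The roots have two lengths (squared-length ratio 2:1); the short ones are alpha_{1}. The associated Dynkin diagram is a chain of 5 nodes with a double edge at one end; the terminal node there is the unique short simple root (B_5), so the type is B_5 (the algebra so(11)).

B5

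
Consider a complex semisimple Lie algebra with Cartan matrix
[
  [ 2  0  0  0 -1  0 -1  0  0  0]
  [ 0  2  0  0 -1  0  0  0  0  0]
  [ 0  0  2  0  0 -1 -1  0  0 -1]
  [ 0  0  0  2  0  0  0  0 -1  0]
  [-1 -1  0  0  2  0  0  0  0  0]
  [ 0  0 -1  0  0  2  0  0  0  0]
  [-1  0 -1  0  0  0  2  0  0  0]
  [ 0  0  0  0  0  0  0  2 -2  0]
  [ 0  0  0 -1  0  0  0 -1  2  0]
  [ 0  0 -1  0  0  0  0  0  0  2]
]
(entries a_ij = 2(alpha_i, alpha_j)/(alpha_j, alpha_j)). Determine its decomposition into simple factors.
C_3 + D_7

The diagram associated to this matrix has two connected components: the simple roots {alpha_4, alpha_8, alpha_9} form a chain of 3 nodes with a double edge at one end; the terminal node there is the unique long simple root (C_3), and {alpha_1, alpha_2, alpha_3, alpha_5, alpha_6, alpha_7, alpha_10} form a chain of 5 nodes with a fork of two nodes at one end (D_7). A semisimple Lie algebra decomposes uniquely as the direct sum of simple ideals, one per connected component of its Dynkin diagram, so g ≅ C_3 ⊕ D_7 (dimension 21 + 91 = 112).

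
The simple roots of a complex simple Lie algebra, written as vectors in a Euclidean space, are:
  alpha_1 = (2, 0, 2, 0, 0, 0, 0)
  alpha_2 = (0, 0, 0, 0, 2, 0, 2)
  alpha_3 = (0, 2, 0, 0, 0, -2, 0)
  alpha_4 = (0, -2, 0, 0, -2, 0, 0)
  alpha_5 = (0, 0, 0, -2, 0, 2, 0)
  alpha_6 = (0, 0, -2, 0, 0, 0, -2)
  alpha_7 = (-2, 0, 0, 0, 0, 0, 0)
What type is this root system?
B_7 (so(15))

Compute the Cartan integers a_ij = 2(alpha_i, alpha_j)/(alpha_j, alpha_j); the resulting 7x7 Cartan matrix is
[[2, 0, 0, 0, 0, -1, -2], [0, 2, 0, -1, 0, -1, 0], [0, 0, 2, -1, -1, 0, 0], [0, -1, -1, 2, 0, 0, 0], [0, 0, -1, 0, 2, 0, 0], [-1, -1, 0, 0, 0, 2, 0], [-1, 0, 0, 0, 0, 0, 2]].
The roots have two lengths (squared-length ratio 2:1); the short ones are alpha_{7}. The associated Dynkin diagram is a chain of 7 nodes with a double edge at one end; the terminal node there is the unique short simple root (B_7), so the type is B_7 (the algebra so(15)).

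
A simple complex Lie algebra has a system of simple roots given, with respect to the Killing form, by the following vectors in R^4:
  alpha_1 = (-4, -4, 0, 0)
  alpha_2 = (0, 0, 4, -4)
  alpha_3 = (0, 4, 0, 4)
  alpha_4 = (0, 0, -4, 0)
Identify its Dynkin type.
B4

Compute the Cartan integers a_ij = 2(alpha_i, alpha_j)/(alpha_j, alpha_j); the resulting 4x4 Cartan matrix is
[[2, 0, -1, 0], [0, 2, -1, -2], [-1, -1, 2, 0], [0, -1, 0, 2]].
The roots have two lengths (squared-length ratio 2:1); the short ones are alpha_{4}. The associated Dynkin diagram is a chain of 4 nodes with a double edge at one end; the terminal node there is the unique short simple root (B_4), so the type is B_4 (the algebra so(9)).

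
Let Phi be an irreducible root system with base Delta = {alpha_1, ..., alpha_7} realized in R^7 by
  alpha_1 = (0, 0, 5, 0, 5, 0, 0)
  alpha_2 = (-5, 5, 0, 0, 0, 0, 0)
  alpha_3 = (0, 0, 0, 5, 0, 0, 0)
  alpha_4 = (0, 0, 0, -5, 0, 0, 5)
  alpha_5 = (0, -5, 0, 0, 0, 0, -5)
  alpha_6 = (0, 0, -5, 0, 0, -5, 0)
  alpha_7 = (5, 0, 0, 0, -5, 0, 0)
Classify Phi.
Compute the Cartan integers a_ij = 2(alpha_i, alpha_j)/(alpha_j, alpha_j); the resulting 7x7 Cartan matrix is
[[2, 0, 0, 0, 0, -1, -1], [0, 2, 0, 0, -1, 0, -1], [0, 0, 2, -1, 0, 0, 0], [0, 0, -2, 2, -1, 0, 0], [0, -1, 0, -1, 2, 0, 0], [-1, 0, 0, 0, 0, 2, 0], [-1, -1, 0, 0, 0, 0, 2]].
The roots have two lengths (squared-length ratio 2:1); the short ones are alpha_{3}. The associated Dynkin diagram is a chain of 7 nodes with a double edge at one end; the terminal node there is the unique short simple root (B_7), so the type is B_7 (the algebra so(15)).

B7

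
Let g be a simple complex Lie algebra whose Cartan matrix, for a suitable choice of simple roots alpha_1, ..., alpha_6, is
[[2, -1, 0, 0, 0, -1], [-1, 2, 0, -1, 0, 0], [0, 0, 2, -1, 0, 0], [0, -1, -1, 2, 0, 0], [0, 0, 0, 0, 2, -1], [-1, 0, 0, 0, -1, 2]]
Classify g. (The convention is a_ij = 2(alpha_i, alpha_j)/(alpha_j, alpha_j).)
The matrix has rank 6 with 2's on the diagonal. Reading the off-diagonal entries as Dynkin edges (a single edge where a_ij = a_ji = -1; a double or triple edge where a_ij * a_ji = 2 or 3), the diagram is a chain of 6 nodes with single edges (A_6). One simple-root ordering that puts it in standard form is (alpha_3, alpha_4, alpha_2, alpha_1, alpha_6, alpha_5). So the algebra is type A_6, i.e. sl(7).

A6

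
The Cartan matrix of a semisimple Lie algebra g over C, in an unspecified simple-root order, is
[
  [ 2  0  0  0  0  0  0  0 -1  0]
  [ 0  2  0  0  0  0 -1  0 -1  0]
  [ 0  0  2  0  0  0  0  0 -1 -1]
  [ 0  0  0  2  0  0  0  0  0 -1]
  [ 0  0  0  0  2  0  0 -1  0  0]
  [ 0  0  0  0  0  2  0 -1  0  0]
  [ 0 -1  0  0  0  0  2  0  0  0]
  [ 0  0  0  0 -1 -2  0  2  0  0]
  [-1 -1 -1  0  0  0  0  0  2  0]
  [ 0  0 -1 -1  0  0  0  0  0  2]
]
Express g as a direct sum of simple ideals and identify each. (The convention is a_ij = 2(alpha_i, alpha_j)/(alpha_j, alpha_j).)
B_3 (so(7)) + E_7

The diagram associated to this matrix has two connected components: the simple roots {alpha_5, alpha_6, alpha_8} form a chain of 3 nodes with a double edge at one end; the terminal node there is the unique short simple root (B_3), and {alpha_1, alpha_2, alpha_3, alpha_4, alpha_7, alpha_9, alpha_10} form a chain of 6 nodes with one extra node attached to the third node from one end (E_7). A semisimple Lie algebra decomposes uniquely as the direct sum of simple ideals, one per connected component of its Dynkin diagram, so g ≅ B_3 ⊕ E_7 (dimension 21 + 133 = 154).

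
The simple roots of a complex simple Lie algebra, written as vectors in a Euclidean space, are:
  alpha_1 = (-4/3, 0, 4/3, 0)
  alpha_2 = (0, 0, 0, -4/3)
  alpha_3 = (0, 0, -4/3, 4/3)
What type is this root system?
Compute the Cartan integers a_ij = 2(alpha_i, alpha_j)/(alpha_j, alpha_j); the resulting 3x3 Cartan matrix is
[[2, 0, -1], [0, 2, -1], [-1, -2, 2]].
The roots have two lengths (squared-length ratio 2:1); the short ones are alpha_{2}. The associated Dynkin diagram is a chain of 3 nodes with a double edge at one end; the terminal node there is the unique short simple root (B_3), so the type is B_3 (the algebra so(7)).

B_3 (so(7))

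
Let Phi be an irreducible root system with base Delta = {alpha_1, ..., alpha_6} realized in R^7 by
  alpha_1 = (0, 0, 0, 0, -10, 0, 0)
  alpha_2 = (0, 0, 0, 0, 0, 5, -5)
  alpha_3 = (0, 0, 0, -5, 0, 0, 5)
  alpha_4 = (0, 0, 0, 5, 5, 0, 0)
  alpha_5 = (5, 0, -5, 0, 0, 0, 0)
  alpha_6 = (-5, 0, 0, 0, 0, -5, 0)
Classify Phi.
type C_6

Compute the Cartan integers a_ij = 2(alpha_i, alpha_j)/(alpha_j, alpha_j); the resulting 6x6 Cartan matrix is
[[2, 0, 0, -2, 0, 0], [0, 2, -1, 0, 0, -1], [0, -1, 2, -1, 0, 0], [-1, 0, -1, 2, 0, 0], [0, 0, 0, 0, 2, -1], [0, -1, 0, 0, -1, 2]].
The roots have two lengths (squared-length ratio 2:1); the short ones are alpha_{2,3,4,5,6}. The associated Dynkin diagram is a chain of 6 nodes with a double edge at one end; the terminal node there is the unique long simple root (C_6), so the type is C_6 (the algebra sp(12)).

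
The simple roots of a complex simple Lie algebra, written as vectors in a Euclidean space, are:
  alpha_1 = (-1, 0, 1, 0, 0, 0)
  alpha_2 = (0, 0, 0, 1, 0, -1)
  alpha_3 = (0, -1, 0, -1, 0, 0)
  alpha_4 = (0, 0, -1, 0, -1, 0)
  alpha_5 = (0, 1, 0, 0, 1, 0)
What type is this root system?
A5

Compute the Cartan integers a_ij = 2(alpha_i, alpha_j)/(alpha_j, alpha_j); the resulting 5x5 Cartan matrix is
[[2, 0, 0, -1, 0], [0, 2, -1, 0, 0], [0, -1, 2, 0, -1], [-1, 0, 0, 2, -1], [0, 0, -1, -1, 2]].
All simple roots have the same length, so the diagram is simply laced. The associated Dynkin diagram is a chain of 5 nodes with single edges (A_5), so the type is A_5 (the algebra sl(6)).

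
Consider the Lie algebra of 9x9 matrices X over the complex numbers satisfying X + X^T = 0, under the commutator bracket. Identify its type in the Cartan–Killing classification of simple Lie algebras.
This is so(9) with 9 odd, which has dimension 9(9-1)/2 = 36 and rank (9-1)/2 = 4. In the classification of classical Lie algebras, the orthogonal algebra so(2n+1) in an odd number of variables has type B_n; here n = 4, so the Dynkin diagram is a chain of 4 nodes with a double edge at one end; the terminal node there is the unique short simple root (B_4). Hence the type is B_4.

type B_4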